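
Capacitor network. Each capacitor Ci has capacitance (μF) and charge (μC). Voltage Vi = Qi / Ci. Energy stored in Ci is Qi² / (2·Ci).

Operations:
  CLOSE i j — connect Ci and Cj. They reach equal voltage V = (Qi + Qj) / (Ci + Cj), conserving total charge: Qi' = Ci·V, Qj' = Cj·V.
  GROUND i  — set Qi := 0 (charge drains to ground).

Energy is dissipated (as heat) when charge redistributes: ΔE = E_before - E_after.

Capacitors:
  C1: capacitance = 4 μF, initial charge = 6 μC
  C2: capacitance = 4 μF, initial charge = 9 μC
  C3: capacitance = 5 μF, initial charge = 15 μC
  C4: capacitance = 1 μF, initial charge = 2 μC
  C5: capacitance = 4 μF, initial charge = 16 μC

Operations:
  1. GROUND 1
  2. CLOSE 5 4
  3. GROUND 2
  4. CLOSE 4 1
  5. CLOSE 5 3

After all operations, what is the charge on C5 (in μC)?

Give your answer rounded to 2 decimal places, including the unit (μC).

Initial: C1(4μF, Q=6μC, V=1.50V), C2(4μF, Q=9μC, V=2.25V), C3(5μF, Q=15μC, V=3.00V), C4(1μF, Q=2μC, V=2.00V), C5(4μF, Q=16μC, V=4.00V)
Op 1: GROUND 1: Q1=0; energy lost=4.500
Op 2: CLOSE 5-4: Q_total=18.00, C_total=5.00, V=3.60; Q5=14.40, Q4=3.60; dissipated=1.600
Op 3: GROUND 2: Q2=0; energy lost=10.125
Op 4: CLOSE 4-1: Q_total=3.60, C_total=5.00, V=0.72; Q4=0.72, Q1=2.88; dissipated=5.184
Op 5: CLOSE 5-3: Q_total=29.40, C_total=9.00, V=3.27; Q5=13.07, Q3=16.33; dissipated=0.400
Final charges: Q1=2.88, Q2=0.00, Q3=16.33, Q4=0.72, Q5=13.07

Answer: 13.07 μC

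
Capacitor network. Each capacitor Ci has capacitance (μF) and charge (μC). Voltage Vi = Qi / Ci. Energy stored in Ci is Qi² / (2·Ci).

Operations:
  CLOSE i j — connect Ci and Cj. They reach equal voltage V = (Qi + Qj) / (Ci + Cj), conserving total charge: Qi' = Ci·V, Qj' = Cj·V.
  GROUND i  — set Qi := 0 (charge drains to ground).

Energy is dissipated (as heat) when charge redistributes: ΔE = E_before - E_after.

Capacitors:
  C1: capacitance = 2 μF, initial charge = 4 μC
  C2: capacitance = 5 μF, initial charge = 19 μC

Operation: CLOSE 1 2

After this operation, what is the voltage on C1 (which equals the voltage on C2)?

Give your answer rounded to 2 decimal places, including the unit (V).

Answer: 3.29 V

Derivation:
Initial: C1(2μF, Q=4μC, V=2.00V), C2(5μF, Q=19μC, V=3.80V)
Op 1: CLOSE 1-2: Q_total=23.00, C_total=7.00, V=3.29; Q1=6.57, Q2=16.43; dissipated=2.314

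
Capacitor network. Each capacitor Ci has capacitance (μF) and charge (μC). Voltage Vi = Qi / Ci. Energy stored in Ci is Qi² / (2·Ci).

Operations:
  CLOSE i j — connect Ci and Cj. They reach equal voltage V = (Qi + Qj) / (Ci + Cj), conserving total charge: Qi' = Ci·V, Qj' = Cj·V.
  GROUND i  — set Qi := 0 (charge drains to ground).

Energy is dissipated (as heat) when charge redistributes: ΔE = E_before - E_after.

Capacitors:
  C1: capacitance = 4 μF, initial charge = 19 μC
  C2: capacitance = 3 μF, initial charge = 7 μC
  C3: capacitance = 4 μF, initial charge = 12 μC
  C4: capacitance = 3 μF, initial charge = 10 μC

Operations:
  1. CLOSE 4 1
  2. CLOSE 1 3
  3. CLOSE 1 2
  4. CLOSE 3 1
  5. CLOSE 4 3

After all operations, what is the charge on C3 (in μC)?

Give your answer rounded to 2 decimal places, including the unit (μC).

Initial: C1(4μF, Q=19μC, V=4.75V), C2(3μF, Q=7μC, V=2.33V), C3(4μF, Q=12μC, V=3.00V), C4(3μF, Q=10μC, V=3.33V)
Op 1: CLOSE 4-1: Q_total=29.00, C_total=7.00, V=4.14; Q4=12.43, Q1=16.57; dissipated=1.720
Op 2: CLOSE 1-3: Q_total=28.57, C_total=8.00, V=3.57; Q1=14.29, Q3=14.29; dissipated=1.306
Op 3: CLOSE 1-2: Q_total=21.29, C_total=7.00, V=3.04; Q1=12.16, Q2=9.12; dissipated=1.314
Op 4: CLOSE 3-1: Q_total=26.45, C_total=8.00, V=3.31; Q3=13.22, Q1=13.22; dissipated=0.282
Op 5: CLOSE 4-3: Q_total=25.65, C_total=7.00, V=3.66; Q4=10.99, Q3=14.66; dissipated=0.600
Final charges: Q1=13.22, Q2=9.12, Q3=14.66, Q4=10.99

Answer: 14.66 μC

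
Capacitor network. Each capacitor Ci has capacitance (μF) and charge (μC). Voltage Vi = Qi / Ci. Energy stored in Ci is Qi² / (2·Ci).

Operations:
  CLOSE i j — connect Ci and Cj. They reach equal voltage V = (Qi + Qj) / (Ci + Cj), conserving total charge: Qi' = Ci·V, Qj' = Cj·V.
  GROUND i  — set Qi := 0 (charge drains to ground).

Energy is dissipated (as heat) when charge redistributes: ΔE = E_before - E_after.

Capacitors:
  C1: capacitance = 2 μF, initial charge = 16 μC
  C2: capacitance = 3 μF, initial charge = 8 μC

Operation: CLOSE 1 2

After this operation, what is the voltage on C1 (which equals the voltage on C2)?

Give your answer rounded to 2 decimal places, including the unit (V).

Answer: 4.80 V

Derivation:
Initial: C1(2μF, Q=16μC, V=8.00V), C2(3μF, Q=8μC, V=2.67V)
Op 1: CLOSE 1-2: Q_total=24.00, C_total=5.00, V=4.80; Q1=9.60, Q2=14.40; dissipated=17.067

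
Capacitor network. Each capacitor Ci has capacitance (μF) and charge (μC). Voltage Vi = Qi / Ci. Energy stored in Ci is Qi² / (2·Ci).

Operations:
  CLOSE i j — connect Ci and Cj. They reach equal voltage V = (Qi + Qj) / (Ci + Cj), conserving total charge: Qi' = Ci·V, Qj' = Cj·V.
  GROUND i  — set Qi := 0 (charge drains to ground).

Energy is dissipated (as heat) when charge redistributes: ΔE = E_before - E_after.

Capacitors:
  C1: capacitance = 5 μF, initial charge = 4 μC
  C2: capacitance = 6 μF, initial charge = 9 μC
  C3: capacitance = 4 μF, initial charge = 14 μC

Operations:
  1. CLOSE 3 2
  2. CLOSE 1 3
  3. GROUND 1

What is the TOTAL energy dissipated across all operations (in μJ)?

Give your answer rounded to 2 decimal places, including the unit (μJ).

Initial: C1(5μF, Q=4μC, V=0.80V), C2(6μF, Q=9μC, V=1.50V), C3(4μF, Q=14μC, V=3.50V)
Op 1: CLOSE 3-2: Q_total=23.00, C_total=10.00, V=2.30; Q3=9.20, Q2=13.80; dissipated=4.800
Op 2: CLOSE 1-3: Q_total=13.20, C_total=9.00, V=1.47; Q1=7.33, Q3=5.87; dissipated=2.500
Op 3: GROUND 1: Q1=0; energy lost=5.378
Total dissipated: 12.678 μJ

Answer: 12.68 μJ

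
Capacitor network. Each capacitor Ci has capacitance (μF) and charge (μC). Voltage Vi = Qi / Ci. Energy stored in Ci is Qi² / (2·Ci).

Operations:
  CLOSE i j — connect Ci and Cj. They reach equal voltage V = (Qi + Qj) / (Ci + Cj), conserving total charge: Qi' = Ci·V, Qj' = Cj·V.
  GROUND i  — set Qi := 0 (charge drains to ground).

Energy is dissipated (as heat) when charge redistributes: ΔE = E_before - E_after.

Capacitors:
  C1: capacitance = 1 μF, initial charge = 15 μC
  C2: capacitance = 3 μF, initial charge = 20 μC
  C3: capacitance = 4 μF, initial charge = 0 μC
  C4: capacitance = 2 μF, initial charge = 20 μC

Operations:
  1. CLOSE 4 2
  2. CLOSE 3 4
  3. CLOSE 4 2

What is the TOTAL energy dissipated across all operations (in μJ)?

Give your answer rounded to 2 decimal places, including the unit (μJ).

Answer: 66.40 μJ

Derivation:
Initial: C1(1μF, Q=15μC, V=15.00V), C2(3μF, Q=20μC, V=6.67V), C3(4μF, Q=0μC, V=0.00V), C4(2μF, Q=20μC, V=10.00V)
Op 1: CLOSE 4-2: Q_total=40.00, C_total=5.00, V=8.00; Q4=16.00, Q2=24.00; dissipated=6.667
Op 2: CLOSE 3-4: Q_total=16.00, C_total=6.00, V=2.67; Q3=10.67, Q4=5.33; dissipated=42.667
Op 3: CLOSE 4-2: Q_total=29.33, C_total=5.00, V=5.87; Q4=11.73, Q2=17.60; dissipated=17.067
Total dissipated: 66.400 μJ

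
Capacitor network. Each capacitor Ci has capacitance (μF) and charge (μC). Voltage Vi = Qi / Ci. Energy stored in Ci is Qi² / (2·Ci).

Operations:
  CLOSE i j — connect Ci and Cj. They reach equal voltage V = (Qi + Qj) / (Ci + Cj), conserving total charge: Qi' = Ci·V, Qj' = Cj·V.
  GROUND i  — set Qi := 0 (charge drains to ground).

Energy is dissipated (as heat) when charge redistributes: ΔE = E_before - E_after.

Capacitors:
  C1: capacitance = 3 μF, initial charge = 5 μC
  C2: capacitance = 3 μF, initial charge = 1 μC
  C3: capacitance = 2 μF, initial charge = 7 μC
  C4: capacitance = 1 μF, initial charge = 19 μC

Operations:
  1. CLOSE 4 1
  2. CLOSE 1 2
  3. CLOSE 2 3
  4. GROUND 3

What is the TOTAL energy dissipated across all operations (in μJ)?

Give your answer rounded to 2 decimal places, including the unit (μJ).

Initial: C1(3μF, Q=5μC, V=1.67V), C2(3μF, Q=1μC, V=0.33V), C3(2μF, Q=7μC, V=3.50V), C4(1μF, Q=19μC, V=19.00V)
Op 1: CLOSE 4-1: Q_total=24.00, C_total=4.00, V=6.00; Q4=6.00, Q1=18.00; dissipated=112.667
Op 2: CLOSE 1-2: Q_total=19.00, C_total=6.00, V=3.17; Q1=9.50, Q2=9.50; dissipated=24.083
Op 3: CLOSE 2-3: Q_total=16.50, C_total=5.00, V=3.30; Q2=9.90, Q3=6.60; dissipated=0.067
Op 4: GROUND 3: Q3=0; energy lost=10.890
Total dissipated: 147.707 μJ

Answer: 147.71 μJ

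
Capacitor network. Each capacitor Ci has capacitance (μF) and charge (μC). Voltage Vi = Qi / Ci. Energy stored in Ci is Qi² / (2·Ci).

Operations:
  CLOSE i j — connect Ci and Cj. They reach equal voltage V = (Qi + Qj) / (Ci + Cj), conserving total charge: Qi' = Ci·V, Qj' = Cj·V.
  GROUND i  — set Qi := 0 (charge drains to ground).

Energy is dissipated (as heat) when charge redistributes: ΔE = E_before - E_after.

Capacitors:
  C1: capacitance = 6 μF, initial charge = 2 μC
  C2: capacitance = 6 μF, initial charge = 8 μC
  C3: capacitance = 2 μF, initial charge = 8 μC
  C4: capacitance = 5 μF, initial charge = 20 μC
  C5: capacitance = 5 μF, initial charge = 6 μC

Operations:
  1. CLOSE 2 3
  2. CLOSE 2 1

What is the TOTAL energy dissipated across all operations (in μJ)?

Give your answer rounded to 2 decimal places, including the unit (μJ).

Answer: 9.50 μJ

Derivation:
Initial: C1(6μF, Q=2μC, V=0.33V), C2(6μF, Q=8μC, V=1.33V), C3(2μF, Q=8μC, V=4.00V), C4(5μF, Q=20μC, V=4.00V), C5(5μF, Q=6μC, V=1.20V)
Op 1: CLOSE 2-3: Q_total=16.00, C_total=8.00, V=2.00; Q2=12.00, Q3=4.00; dissipated=5.333
Op 2: CLOSE 2-1: Q_total=14.00, C_total=12.00, V=1.17; Q2=7.00, Q1=7.00; dissipated=4.167
Total dissipated: 9.500 μJ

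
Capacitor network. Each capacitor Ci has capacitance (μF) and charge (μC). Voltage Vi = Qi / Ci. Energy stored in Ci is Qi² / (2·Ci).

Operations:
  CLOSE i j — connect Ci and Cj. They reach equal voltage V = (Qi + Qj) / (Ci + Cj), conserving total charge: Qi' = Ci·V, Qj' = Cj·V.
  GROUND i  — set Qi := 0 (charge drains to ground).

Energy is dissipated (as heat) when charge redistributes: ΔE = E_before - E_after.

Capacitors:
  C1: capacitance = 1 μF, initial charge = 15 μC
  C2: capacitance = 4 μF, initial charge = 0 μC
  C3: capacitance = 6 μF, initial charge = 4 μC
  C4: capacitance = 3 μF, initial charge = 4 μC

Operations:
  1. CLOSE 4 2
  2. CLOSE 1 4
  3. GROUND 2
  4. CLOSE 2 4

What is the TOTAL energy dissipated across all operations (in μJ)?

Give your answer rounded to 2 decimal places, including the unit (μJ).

Answer: 95.21 μJ

Derivation:
Initial: C1(1μF, Q=15μC, V=15.00V), C2(4μF, Q=0μC, V=0.00V), C3(6μF, Q=4μC, V=0.67V), C4(3μF, Q=4μC, V=1.33V)
Op 1: CLOSE 4-2: Q_total=4.00, C_total=7.00, V=0.57; Q4=1.71, Q2=2.29; dissipated=1.524
Op 2: CLOSE 1-4: Q_total=16.71, C_total=4.00, V=4.18; Q1=4.18, Q4=12.54; dissipated=78.069
Op 3: GROUND 2: Q2=0; energy lost=0.653
Op 4: CLOSE 2-4: Q_total=12.54, C_total=7.00, V=1.79; Q2=7.16, Q4=5.37; dissipated=14.966
Total dissipated: 95.212 μJ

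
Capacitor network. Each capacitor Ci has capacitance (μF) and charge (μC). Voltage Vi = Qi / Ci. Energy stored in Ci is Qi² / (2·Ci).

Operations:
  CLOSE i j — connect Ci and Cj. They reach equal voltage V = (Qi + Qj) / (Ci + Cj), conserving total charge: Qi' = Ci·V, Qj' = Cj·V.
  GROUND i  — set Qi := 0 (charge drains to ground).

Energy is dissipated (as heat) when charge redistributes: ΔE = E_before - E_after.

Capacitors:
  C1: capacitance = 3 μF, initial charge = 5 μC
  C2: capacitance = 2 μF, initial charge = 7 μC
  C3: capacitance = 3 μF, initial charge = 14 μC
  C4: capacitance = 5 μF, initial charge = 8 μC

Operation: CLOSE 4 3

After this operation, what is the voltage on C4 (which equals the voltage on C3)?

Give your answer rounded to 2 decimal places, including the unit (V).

Initial: C1(3μF, Q=5μC, V=1.67V), C2(2μF, Q=7μC, V=3.50V), C3(3μF, Q=14μC, V=4.67V), C4(5μF, Q=8μC, V=1.60V)
Op 1: CLOSE 4-3: Q_total=22.00, C_total=8.00, V=2.75; Q4=13.75, Q3=8.25; dissipated=8.817

Answer: 2.75 V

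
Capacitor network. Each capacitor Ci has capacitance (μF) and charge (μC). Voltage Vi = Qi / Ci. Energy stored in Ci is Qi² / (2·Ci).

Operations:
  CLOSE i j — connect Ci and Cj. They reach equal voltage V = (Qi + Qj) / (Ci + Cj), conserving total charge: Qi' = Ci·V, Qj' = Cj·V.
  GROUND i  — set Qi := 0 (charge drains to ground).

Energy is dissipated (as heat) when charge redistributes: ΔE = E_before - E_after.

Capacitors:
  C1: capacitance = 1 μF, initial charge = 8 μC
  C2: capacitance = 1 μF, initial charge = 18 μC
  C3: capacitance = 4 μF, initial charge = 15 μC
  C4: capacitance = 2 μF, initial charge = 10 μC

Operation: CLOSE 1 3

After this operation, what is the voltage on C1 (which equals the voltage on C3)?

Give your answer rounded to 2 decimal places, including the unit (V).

Answer: 4.60 V

Derivation:
Initial: C1(1μF, Q=8μC, V=8.00V), C2(1μF, Q=18μC, V=18.00V), C3(4μF, Q=15μC, V=3.75V), C4(2μF, Q=10μC, V=5.00V)
Op 1: CLOSE 1-3: Q_total=23.00, C_total=5.00, V=4.60; Q1=4.60, Q3=18.40; dissipated=7.225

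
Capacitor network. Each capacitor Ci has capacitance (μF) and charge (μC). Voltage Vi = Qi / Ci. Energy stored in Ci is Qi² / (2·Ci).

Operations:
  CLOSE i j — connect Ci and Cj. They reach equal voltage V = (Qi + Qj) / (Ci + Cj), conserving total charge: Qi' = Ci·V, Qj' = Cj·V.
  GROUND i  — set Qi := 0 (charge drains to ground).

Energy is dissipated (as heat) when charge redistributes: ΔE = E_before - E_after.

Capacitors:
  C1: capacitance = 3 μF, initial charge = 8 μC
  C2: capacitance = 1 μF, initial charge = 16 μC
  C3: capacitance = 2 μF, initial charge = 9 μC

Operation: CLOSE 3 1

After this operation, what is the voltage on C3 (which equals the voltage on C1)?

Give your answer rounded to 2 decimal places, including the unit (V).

Answer: 3.40 V

Derivation:
Initial: C1(3μF, Q=8μC, V=2.67V), C2(1μF, Q=16μC, V=16.00V), C3(2μF, Q=9μC, V=4.50V)
Op 1: CLOSE 3-1: Q_total=17.00, C_total=5.00, V=3.40; Q3=6.80, Q1=10.20; dissipated=2.017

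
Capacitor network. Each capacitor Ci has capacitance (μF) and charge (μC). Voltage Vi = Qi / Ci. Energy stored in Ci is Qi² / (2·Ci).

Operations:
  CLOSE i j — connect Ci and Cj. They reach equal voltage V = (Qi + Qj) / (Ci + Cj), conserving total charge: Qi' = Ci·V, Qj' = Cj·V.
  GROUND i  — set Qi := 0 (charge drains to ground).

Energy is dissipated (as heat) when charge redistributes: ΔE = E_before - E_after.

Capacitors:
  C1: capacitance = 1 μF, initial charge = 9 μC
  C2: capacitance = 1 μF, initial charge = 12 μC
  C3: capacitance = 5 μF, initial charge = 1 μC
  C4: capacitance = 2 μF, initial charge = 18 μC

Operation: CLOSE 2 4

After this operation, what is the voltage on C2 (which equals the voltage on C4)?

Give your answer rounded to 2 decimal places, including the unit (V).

Initial: C1(1μF, Q=9μC, V=9.00V), C2(1μF, Q=12μC, V=12.00V), C3(5μF, Q=1μC, V=0.20V), C4(2μF, Q=18μC, V=9.00V)
Op 1: CLOSE 2-4: Q_total=30.00, C_total=3.00, V=10.00; Q2=10.00, Q4=20.00; dissipated=3.000

Answer: 10.00 V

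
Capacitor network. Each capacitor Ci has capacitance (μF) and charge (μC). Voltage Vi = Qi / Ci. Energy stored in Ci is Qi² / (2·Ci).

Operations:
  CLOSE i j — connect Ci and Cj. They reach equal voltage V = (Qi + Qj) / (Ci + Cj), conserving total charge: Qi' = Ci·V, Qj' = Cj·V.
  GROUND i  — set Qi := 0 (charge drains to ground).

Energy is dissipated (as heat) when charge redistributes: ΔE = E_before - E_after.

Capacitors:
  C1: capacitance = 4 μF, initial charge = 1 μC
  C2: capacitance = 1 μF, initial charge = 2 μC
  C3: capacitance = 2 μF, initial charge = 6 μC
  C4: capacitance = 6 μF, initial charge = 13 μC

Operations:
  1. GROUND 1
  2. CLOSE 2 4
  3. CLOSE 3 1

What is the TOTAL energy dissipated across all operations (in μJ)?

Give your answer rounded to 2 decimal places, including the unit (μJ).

Initial: C1(4μF, Q=1μC, V=0.25V), C2(1μF, Q=2μC, V=2.00V), C3(2μF, Q=6μC, V=3.00V), C4(6μF, Q=13μC, V=2.17V)
Op 1: GROUND 1: Q1=0; energy lost=0.125
Op 2: CLOSE 2-4: Q_total=15.00, C_total=7.00, V=2.14; Q2=2.14, Q4=12.86; dissipated=0.012
Op 3: CLOSE 3-1: Q_total=6.00, C_total=6.00, V=1.00; Q3=2.00, Q1=4.00; dissipated=6.000
Total dissipated: 6.137 μJ

Answer: 6.14 μJ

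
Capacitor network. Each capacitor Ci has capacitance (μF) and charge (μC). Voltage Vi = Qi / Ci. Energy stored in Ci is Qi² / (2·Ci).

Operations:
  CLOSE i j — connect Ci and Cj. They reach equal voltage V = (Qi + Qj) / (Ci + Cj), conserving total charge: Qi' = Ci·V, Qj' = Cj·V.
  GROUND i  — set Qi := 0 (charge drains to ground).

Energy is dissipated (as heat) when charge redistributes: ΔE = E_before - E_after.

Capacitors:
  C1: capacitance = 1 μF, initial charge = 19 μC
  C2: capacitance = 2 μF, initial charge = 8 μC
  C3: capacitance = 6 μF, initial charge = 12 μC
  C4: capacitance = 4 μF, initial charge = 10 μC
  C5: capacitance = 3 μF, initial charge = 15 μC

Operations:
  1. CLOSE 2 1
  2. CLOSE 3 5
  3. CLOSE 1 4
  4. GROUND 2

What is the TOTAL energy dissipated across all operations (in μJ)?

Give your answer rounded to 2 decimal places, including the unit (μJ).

Initial: C1(1μF, Q=19μC, V=19.00V), C2(2μF, Q=8μC, V=4.00V), C3(6μF, Q=12μC, V=2.00V), C4(4μF, Q=10μC, V=2.50V), C5(3μF, Q=15μC, V=5.00V)
Op 1: CLOSE 2-1: Q_total=27.00, C_total=3.00, V=9.00; Q2=18.00, Q1=9.00; dissipated=75.000
Op 2: CLOSE 3-5: Q_total=27.00, C_total=9.00, V=3.00; Q3=18.00, Q5=9.00; dissipated=9.000
Op 3: CLOSE 1-4: Q_total=19.00, C_total=5.00, V=3.80; Q1=3.80, Q4=15.20; dissipated=16.900
Op 4: GROUND 2: Q2=0; energy lost=81.000
Total dissipated: 181.900 μJ

Answer: 181.90 μJ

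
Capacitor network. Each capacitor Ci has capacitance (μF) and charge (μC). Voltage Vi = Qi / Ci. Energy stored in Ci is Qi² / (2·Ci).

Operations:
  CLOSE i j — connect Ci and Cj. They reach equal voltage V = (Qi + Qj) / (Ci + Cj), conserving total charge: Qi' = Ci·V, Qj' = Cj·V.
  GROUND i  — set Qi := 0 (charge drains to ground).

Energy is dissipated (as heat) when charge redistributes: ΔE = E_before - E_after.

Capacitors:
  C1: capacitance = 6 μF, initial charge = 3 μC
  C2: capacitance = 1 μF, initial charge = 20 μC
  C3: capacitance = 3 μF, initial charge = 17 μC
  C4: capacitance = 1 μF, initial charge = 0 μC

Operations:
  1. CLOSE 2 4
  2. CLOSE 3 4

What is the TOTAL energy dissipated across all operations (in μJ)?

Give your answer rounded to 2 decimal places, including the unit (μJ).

Initial: C1(6μF, Q=3μC, V=0.50V), C2(1μF, Q=20μC, V=20.00V), C3(3μF, Q=17μC, V=5.67V), C4(1μF, Q=0μC, V=0.00V)
Op 1: CLOSE 2-4: Q_total=20.00, C_total=2.00, V=10.00; Q2=10.00, Q4=10.00; dissipated=100.000
Op 2: CLOSE 3-4: Q_total=27.00, C_total=4.00, V=6.75; Q3=20.25, Q4=6.75; dissipated=7.042
Total dissipated: 107.042 μJ

Answer: 107.04 μJ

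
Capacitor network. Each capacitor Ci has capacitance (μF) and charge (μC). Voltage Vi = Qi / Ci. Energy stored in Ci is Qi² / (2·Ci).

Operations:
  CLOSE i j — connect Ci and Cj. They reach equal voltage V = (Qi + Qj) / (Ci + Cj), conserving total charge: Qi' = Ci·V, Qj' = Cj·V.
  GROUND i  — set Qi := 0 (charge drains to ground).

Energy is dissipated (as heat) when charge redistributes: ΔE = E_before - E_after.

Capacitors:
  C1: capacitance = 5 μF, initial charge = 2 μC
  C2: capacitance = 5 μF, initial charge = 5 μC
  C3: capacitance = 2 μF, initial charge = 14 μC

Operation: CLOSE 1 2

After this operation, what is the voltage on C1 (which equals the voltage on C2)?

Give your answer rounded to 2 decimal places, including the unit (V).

Answer: 0.70 V

Derivation:
Initial: C1(5μF, Q=2μC, V=0.40V), C2(5μF, Q=5μC, V=1.00V), C3(2μF, Q=14μC, V=7.00V)
Op 1: CLOSE 1-2: Q_total=7.00, C_total=10.00, V=0.70; Q1=3.50, Q2=3.50; dissipated=0.450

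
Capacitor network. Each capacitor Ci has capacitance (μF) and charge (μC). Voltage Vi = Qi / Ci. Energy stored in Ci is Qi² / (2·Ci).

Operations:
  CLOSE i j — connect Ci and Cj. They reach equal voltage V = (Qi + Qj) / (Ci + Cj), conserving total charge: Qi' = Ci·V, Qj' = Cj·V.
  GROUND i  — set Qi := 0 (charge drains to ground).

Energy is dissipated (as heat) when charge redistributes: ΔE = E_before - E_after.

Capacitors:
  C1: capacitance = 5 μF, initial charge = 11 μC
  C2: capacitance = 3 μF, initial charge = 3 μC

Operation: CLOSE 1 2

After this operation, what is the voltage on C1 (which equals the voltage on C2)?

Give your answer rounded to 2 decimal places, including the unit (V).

Initial: C1(5μF, Q=11μC, V=2.20V), C2(3μF, Q=3μC, V=1.00V)
Op 1: CLOSE 1-2: Q_total=14.00, C_total=8.00, V=1.75; Q1=8.75, Q2=5.25; dissipated=1.350

Answer: 1.75 V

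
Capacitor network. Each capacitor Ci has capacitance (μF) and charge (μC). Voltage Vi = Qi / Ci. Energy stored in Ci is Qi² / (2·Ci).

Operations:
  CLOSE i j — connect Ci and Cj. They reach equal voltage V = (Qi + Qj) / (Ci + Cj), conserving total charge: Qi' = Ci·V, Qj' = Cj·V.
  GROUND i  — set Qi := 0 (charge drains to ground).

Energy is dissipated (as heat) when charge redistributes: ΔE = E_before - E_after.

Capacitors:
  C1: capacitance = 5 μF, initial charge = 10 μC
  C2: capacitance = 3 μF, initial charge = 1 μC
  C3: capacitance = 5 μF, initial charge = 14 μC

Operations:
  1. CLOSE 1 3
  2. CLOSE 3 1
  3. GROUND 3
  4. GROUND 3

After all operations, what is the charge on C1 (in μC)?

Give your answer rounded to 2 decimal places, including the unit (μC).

Initial: C1(5μF, Q=10μC, V=2.00V), C2(3μF, Q=1μC, V=0.33V), C3(5μF, Q=14μC, V=2.80V)
Op 1: CLOSE 1-3: Q_total=24.00, C_total=10.00, V=2.40; Q1=12.00, Q3=12.00; dissipated=0.800
Op 2: CLOSE 3-1: Q_total=24.00, C_total=10.00, V=2.40; Q3=12.00, Q1=12.00; dissipated=0.000
Op 3: GROUND 3: Q3=0; energy lost=14.400
Op 4: GROUND 3: Q3=0; energy lost=0.000
Final charges: Q1=12.00, Q2=1.00, Q3=0.00

Answer: 12.00 μC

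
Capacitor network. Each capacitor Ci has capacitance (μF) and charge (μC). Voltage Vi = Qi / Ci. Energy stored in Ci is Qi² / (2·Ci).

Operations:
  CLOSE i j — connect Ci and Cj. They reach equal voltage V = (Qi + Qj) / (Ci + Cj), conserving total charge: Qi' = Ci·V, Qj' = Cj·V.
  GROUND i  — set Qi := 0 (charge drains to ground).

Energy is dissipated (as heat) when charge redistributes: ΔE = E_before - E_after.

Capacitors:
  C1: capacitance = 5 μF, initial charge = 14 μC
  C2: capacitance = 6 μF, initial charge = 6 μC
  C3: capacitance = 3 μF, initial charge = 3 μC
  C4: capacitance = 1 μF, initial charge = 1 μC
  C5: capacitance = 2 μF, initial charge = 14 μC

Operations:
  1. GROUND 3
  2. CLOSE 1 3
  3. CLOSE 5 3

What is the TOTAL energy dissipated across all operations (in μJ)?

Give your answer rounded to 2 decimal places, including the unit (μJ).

Answer: 25.39 μJ

Derivation:
Initial: C1(5μF, Q=14μC, V=2.80V), C2(6μF, Q=6μC, V=1.00V), C3(3μF, Q=3μC, V=1.00V), C4(1μF, Q=1μC, V=1.00V), C5(2μF, Q=14μC, V=7.00V)
Op 1: GROUND 3: Q3=0; energy lost=1.500
Op 2: CLOSE 1-3: Q_total=14.00, C_total=8.00, V=1.75; Q1=8.75, Q3=5.25; dissipated=7.350
Op 3: CLOSE 5-3: Q_total=19.25, C_total=5.00, V=3.85; Q5=7.70, Q3=11.55; dissipated=16.538
Total dissipated: 25.387 μJ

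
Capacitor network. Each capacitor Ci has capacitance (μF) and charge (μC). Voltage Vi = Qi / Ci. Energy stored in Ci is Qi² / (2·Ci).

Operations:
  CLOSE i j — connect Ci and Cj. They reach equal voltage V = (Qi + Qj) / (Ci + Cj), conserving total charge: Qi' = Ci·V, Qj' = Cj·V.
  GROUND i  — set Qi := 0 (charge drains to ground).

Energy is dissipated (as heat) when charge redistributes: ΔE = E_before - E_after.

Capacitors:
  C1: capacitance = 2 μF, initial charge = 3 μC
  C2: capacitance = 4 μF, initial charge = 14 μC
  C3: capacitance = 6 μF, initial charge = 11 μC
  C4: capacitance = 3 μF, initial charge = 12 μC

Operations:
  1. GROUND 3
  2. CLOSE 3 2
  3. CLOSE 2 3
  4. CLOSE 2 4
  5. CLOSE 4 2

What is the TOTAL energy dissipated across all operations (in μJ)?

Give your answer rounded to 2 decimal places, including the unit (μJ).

Answer: 30.58 μJ

Derivation:
Initial: C1(2μF, Q=3μC, V=1.50V), C2(4μF, Q=14μC, V=3.50V), C3(6μF, Q=11μC, V=1.83V), C4(3μF, Q=12μC, V=4.00V)
Op 1: GROUND 3: Q3=0; energy lost=10.083
Op 2: CLOSE 3-2: Q_total=14.00, C_total=10.00, V=1.40; Q3=8.40, Q2=5.60; dissipated=14.700
Op 3: CLOSE 2-3: Q_total=14.00, C_total=10.00, V=1.40; Q2=5.60, Q3=8.40; dissipated=0.000
Op 4: CLOSE 2-4: Q_total=17.60, C_total=7.00, V=2.51; Q2=10.06, Q4=7.54; dissipated=5.794
Op 5: CLOSE 4-2: Q_total=17.60, C_total=7.00, V=2.51; Q4=7.54, Q2=10.06; dissipated=0.000
Total dissipated: 30.578 μJ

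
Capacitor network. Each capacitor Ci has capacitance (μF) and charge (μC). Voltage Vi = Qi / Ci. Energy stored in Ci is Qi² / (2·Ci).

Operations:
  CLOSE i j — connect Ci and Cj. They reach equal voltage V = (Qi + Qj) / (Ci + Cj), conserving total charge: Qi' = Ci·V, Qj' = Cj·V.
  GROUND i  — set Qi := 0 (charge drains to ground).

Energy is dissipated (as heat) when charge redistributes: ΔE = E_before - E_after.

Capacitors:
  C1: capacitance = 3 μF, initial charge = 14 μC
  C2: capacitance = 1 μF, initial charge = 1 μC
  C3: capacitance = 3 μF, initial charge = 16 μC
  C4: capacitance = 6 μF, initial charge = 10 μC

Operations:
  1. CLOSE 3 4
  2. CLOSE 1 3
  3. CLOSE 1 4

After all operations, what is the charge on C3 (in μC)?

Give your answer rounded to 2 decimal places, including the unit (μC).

Answer: 11.33 μC

Derivation:
Initial: C1(3μF, Q=14μC, V=4.67V), C2(1μF, Q=1μC, V=1.00V), C3(3μF, Q=16μC, V=5.33V), C4(6μF, Q=10μC, V=1.67V)
Op 1: CLOSE 3-4: Q_total=26.00, C_total=9.00, V=2.89; Q3=8.67, Q4=17.33; dissipated=13.444
Op 2: CLOSE 1-3: Q_total=22.67, C_total=6.00, V=3.78; Q1=11.33, Q3=11.33; dissipated=2.370
Op 3: CLOSE 1-4: Q_total=28.67, C_total=9.00, V=3.19; Q1=9.56, Q4=19.11; dissipated=0.790
Final charges: Q1=9.56, Q2=1.00, Q3=11.33, Q4=19.11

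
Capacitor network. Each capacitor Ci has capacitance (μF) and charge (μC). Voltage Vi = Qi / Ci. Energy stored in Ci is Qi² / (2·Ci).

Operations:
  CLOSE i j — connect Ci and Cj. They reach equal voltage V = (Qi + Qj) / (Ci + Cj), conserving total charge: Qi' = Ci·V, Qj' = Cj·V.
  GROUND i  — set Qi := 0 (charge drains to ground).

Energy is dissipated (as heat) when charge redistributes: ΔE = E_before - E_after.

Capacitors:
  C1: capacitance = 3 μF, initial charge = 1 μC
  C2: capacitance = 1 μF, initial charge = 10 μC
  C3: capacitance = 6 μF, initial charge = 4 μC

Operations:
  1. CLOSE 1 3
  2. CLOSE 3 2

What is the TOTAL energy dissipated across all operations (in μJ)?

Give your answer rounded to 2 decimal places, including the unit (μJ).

Answer: 38.34 μJ

Derivation:
Initial: C1(3μF, Q=1μC, V=0.33V), C2(1μF, Q=10μC, V=10.00V), C3(6μF, Q=4μC, V=0.67V)
Op 1: CLOSE 1-3: Q_total=5.00, C_total=9.00, V=0.56; Q1=1.67, Q3=3.33; dissipated=0.111
Op 2: CLOSE 3-2: Q_total=13.33, C_total=7.00, V=1.90; Q3=11.43, Q2=1.90; dissipated=38.228
Total dissipated: 38.339 μJ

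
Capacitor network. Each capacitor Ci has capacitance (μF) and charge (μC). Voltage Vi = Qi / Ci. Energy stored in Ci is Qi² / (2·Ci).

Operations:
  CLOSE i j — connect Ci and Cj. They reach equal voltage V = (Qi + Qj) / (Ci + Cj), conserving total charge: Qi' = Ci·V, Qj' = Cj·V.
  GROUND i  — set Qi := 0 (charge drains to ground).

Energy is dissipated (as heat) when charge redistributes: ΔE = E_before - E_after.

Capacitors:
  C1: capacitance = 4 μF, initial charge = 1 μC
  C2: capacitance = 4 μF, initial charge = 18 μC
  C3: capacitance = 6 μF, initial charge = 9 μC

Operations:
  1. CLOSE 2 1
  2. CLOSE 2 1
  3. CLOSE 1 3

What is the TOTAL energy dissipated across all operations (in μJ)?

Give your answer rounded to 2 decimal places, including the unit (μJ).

Answer: 18.98 μJ

Derivation:
Initial: C1(4μF, Q=1μC, V=0.25V), C2(4μF, Q=18μC, V=4.50V), C3(6μF, Q=9μC, V=1.50V)
Op 1: CLOSE 2-1: Q_total=19.00, C_total=8.00, V=2.38; Q2=9.50, Q1=9.50; dissipated=18.062
Op 2: CLOSE 2-1: Q_total=19.00, C_total=8.00, V=2.38; Q2=9.50, Q1=9.50; dissipated=0.000
Op 3: CLOSE 1-3: Q_total=18.50, C_total=10.00, V=1.85; Q1=7.40, Q3=11.10; dissipated=0.919
Total dissipated: 18.981 μJ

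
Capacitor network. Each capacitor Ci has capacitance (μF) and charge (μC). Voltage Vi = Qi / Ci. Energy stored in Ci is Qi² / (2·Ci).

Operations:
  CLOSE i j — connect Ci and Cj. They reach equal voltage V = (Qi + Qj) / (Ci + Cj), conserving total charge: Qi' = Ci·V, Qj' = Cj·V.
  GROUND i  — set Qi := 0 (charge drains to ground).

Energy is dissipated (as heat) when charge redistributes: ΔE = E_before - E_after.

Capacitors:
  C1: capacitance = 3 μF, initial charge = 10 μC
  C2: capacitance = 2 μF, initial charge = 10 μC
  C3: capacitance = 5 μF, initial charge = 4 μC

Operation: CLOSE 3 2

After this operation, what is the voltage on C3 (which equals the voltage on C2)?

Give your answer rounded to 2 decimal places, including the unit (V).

Initial: C1(3μF, Q=10μC, V=3.33V), C2(2μF, Q=10μC, V=5.00V), C3(5μF, Q=4μC, V=0.80V)
Op 1: CLOSE 3-2: Q_total=14.00, C_total=7.00, V=2.00; Q3=10.00, Q2=4.00; dissipated=12.600

Answer: 2.00 V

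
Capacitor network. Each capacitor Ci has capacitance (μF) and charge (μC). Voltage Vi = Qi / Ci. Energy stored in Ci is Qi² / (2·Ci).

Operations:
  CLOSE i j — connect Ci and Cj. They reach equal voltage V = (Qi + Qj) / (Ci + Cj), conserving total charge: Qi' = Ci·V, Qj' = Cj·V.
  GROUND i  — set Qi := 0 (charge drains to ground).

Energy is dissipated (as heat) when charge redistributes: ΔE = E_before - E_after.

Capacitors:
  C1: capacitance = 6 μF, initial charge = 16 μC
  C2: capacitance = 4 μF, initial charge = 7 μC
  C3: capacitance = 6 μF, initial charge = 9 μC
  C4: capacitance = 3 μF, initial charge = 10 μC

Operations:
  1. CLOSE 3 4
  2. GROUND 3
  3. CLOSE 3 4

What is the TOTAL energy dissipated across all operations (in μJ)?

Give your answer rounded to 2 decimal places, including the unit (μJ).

Initial: C1(6μF, Q=16μC, V=2.67V), C2(4μF, Q=7μC, V=1.75V), C3(6μF, Q=9μC, V=1.50V), C4(3μF, Q=10μC, V=3.33V)
Op 1: CLOSE 3-4: Q_total=19.00, C_total=9.00, V=2.11; Q3=12.67, Q4=6.33; dissipated=3.361
Op 2: GROUND 3: Q3=0; energy lost=13.370
Op 3: CLOSE 3-4: Q_total=6.33, C_total=9.00, V=0.70; Q3=4.22, Q4=2.11; dissipated=4.457
Total dissipated: 21.188 μJ

Answer: 21.19 μJ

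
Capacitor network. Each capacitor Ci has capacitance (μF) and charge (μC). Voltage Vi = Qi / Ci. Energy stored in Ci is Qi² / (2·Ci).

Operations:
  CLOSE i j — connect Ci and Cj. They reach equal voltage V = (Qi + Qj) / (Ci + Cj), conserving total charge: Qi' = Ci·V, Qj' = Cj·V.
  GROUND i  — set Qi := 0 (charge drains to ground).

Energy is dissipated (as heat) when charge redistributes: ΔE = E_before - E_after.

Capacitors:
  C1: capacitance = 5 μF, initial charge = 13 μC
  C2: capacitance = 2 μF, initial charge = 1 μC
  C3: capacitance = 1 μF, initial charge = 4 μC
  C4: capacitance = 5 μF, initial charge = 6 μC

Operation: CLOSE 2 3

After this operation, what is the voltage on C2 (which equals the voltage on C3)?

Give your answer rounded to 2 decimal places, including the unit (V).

Answer: 1.67 V

Derivation:
Initial: C1(5μF, Q=13μC, V=2.60V), C2(2μF, Q=1μC, V=0.50V), C3(1μF, Q=4μC, V=4.00V), C4(5μF, Q=6μC, V=1.20V)
Op 1: CLOSE 2-3: Q_total=5.00, C_total=3.00, V=1.67; Q2=3.33, Q3=1.67; dissipated=4.083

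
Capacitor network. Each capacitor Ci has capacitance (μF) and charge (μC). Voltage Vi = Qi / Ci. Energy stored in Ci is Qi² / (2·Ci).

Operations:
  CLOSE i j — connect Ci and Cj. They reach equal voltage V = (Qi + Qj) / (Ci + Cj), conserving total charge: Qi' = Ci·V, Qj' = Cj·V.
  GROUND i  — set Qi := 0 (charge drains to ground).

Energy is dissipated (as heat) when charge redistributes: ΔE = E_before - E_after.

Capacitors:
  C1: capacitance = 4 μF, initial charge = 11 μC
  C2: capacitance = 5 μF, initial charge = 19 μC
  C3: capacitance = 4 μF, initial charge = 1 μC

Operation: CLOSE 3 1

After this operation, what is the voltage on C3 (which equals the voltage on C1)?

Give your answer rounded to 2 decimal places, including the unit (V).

Initial: C1(4μF, Q=11μC, V=2.75V), C2(5μF, Q=19μC, V=3.80V), C3(4μF, Q=1μC, V=0.25V)
Op 1: CLOSE 3-1: Q_total=12.00, C_total=8.00, V=1.50; Q3=6.00, Q1=6.00; dissipated=6.250

Answer: 1.50 V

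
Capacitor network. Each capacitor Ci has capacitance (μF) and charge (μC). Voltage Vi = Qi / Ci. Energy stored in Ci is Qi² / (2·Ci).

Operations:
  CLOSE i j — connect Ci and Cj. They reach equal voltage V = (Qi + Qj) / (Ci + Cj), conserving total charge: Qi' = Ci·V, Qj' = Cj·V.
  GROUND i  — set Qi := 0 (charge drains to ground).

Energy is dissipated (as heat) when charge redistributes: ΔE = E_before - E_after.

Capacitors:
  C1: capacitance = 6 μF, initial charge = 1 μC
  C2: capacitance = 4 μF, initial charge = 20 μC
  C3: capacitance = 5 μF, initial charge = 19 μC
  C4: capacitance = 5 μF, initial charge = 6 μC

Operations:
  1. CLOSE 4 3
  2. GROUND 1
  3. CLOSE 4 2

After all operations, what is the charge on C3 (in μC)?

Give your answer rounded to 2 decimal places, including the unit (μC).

Answer: 12.50 μC

Derivation:
Initial: C1(6μF, Q=1μC, V=0.17V), C2(4μF, Q=20μC, V=5.00V), C3(5μF, Q=19μC, V=3.80V), C4(5μF, Q=6μC, V=1.20V)
Op 1: CLOSE 4-3: Q_total=25.00, C_total=10.00, V=2.50; Q4=12.50, Q3=12.50; dissipated=8.450
Op 2: GROUND 1: Q1=0; energy lost=0.083
Op 3: CLOSE 4-2: Q_total=32.50, C_total=9.00, V=3.61; Q4=18.06, Q2=14.44; dissipated=6.944
Final charges: Q1=0.00, Q2=14.44, Q3=12.50, Q4=18.06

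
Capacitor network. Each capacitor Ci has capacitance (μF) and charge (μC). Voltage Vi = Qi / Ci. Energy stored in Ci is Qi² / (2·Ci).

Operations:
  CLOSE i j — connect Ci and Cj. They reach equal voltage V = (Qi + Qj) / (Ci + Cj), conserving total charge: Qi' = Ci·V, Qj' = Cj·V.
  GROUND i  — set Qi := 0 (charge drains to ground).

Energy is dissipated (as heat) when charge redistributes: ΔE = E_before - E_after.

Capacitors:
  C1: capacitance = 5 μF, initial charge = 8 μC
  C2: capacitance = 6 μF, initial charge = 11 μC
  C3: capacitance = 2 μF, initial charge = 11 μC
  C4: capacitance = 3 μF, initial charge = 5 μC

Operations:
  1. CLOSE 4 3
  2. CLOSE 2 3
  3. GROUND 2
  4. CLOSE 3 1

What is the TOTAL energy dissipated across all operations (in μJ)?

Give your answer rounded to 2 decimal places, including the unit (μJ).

Initial: C1(5μF, Q=8μC, V=1.60V), C2(6μF, Q=11μC, V=1.83V), C3(2μF, Q=11μC, V=5.50V), C4(3μF, Q=5μC, V=1.67V)
Op 1: CLOSE 4-3: Q_total=16.00, C_total=5.00, V=3.20; Q4=9.60, Q3=6.40; dissipated=8.817
Op 2: CLOSE 2-3: Q_total=17.40, C_total=8.00, V=2.17; Q2=13.05, Q3=4.35; dissipated=1.401
Op 3: GROUND 2: Q2=0; energy lost=14.192
Op 4: CLOSE 3-1: Q_total=12.35, C_total=7.00, V=1.76; Q3=3.53, Q1=8.82; dissipated=0.236
Total dissipated: 24.646 μJ

Answer: 24.65 μJ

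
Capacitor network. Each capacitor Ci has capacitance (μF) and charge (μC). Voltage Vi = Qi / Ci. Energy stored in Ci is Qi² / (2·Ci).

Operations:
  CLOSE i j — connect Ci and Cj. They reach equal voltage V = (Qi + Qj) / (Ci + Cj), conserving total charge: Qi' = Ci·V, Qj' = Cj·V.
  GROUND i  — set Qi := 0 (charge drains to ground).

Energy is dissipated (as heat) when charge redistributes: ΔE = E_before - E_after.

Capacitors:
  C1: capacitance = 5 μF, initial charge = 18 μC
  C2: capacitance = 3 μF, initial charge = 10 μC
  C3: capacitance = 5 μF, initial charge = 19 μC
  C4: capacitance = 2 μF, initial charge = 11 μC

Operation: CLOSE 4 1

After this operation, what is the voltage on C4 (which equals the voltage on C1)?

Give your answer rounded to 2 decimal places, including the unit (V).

Initial: C1(5μF, Q=18μC, V=3.60V), C2(3μF, Q=10μC, V=3.33V), C3(5μF, Q=19μC, V=3.80V), C4(2μF, Q=11μC, V=5.50V)
Op 1: CLOSE 4-1: Q_total=29.00, C_total=7.00, V=4.14; Q4=8.29, Q1=20.71; dissipated=2.579

Answer: 4.14 V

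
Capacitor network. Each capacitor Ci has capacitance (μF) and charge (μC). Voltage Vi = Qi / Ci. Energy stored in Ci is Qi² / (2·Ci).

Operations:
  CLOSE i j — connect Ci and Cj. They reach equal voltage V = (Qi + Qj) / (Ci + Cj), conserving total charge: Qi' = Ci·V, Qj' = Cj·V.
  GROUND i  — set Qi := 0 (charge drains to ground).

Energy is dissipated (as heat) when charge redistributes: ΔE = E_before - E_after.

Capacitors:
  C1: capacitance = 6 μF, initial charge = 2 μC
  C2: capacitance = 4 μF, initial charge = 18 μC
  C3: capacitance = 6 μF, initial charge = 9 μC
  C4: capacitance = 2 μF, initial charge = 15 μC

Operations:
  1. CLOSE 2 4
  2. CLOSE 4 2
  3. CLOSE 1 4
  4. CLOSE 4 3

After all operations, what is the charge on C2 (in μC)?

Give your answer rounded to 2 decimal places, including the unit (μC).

Initial: C1(6μF, Q=2μC, V=0.33V), C2(4μF, Q=18μC, V=4.50V), C3(6μF, Q=9μC, V=1.50V), C4(2μF, Q=15μC, V=7.50V)
Op 1: CLOSE 2-4: Q_total=33.00, C_total=6.00, V=5.50; Q2=22.00, Q4=11.00; dissipated=6.000
Op 2: CLOSE 4-2: Q_total=33.00, C_total=6.00, V=5.50; Q4=11.00, Q2=22.00; dissipated=0.000
Op 3: CLOSE 1-4: Q_total=13.00, C_total=8.00, V=1.62; Q1=9.75, Q4=3.25; dissipated=20.021
Op 4: CLOSE 4-3: Q_total=12.25, C_total=8.00, V=1.53; Q4=3.06, Q3=9.19; dissipated=0.012
Final charges: Q1=9.75, Q2=22.00, Q3=9.19, Q4=3.06

Answer: 22.00 μC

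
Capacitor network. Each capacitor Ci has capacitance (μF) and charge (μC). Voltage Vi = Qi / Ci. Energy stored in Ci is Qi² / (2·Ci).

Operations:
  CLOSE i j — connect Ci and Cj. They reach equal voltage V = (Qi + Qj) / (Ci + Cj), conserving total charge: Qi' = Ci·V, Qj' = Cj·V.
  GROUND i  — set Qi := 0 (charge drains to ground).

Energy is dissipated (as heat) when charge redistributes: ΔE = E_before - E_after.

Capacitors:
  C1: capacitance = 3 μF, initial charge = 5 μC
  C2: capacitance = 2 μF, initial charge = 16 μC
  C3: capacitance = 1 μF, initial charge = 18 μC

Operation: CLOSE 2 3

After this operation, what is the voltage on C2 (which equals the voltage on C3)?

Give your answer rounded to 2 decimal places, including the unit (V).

Answer: 11.33 V

Derivation:
Initial: C1(3μF, Q=5μC, V=1.67V), C2(2μF, Q=16μC, V=8.00V), C3(1μF, Q=18μC, V=18.00V)
Op 1: CLOSE 2-3: Q_total=34.00, C_total=3.00, V=11.33; Q2=22.67, Q3=11.33; dissipated=33.333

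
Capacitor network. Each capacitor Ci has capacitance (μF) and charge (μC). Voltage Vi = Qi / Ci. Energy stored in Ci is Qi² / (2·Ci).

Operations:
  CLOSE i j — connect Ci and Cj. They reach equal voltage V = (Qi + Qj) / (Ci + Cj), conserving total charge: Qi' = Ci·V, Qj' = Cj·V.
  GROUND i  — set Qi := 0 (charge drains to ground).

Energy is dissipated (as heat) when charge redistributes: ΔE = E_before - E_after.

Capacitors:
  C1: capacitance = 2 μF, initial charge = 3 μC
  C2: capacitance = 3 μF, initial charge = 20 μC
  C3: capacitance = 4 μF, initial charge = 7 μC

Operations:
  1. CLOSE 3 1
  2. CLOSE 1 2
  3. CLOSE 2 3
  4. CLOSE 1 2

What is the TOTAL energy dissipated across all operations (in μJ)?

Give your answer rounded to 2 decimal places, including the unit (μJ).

Answer: 24.52 μJ

Derivation:
Initial: C1(2μF, Q=3μC, V=1.50V), C2(3μF, Q=20μC, V=6.67V), C3(4μF, Q=7μC, V=1.75V)
Op 1: CLOSE 3-1: Q_total=10.00, C_total=6.00, V=1.67; Q3=6.67, Q1=3.33; dissipated=0.042
Op 2: CLOSE 1-2: Q_total=23.33, C_total=5.00, V=4.67; Q1=9.33, Q2=14.00; dissipated=15.000
Op 3: CLOSE 2-3: Q_total=20.67, C_total=7.00, V=2.95; Q2=8.86, Q3=11.81; dissipated=7.714
Op 4: CLOSE 1-2: Q_total=18.19, C_total=5.00, V=3.64; Q1=7.28, Q2=10.91; dissipated=1.763
Total dissipated: 24.519 μJ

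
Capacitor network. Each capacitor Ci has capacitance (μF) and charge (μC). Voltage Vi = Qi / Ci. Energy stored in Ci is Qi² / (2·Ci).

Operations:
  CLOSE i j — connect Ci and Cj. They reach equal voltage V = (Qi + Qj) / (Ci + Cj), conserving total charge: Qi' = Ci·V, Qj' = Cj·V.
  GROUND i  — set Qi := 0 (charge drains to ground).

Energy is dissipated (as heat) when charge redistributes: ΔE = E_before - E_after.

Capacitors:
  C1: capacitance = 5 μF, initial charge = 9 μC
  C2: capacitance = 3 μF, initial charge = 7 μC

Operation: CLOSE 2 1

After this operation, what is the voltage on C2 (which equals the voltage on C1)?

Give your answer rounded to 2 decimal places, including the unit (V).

Answer: 2.00 V

Derivation:
Initial: C1(5μF, Q=9μC, V=1.80V), C2(3μF, Q=7μC, V=2.33V)
Op 1: CLOSE 2-1: Q_total=16.00, C_total=8.00, V=2.00; Q2=6.00, Q1=10.00; dissipated=0.267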